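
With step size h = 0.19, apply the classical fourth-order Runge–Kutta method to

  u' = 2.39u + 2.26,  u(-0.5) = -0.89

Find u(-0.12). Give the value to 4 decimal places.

-0.8077

RK4: k1 = f(x_n, u_n); k2 = f(x_n + h/2, u_n + (h/2)·k1); k3 = f(x_n + h/2, u_n + (h/2)·k2); k4 = f(x_n + h, u_n + h·k3); u_{n+1} = u_n + (h/6)·(k1 + 2k2 + 2k3 + k4).
x=-0.500000, u=-0.890000:
  k1 = f(-0.500000, -0.890000) = 0.132900
  k2 = f(-0.405000, -0.877375) = 0.163075
  k3 = f(-0.405000, -0.874508) = 0.169926
  k4 = f(-0.310000, -0.857714) = 0.210063
  u ← -0.890000 + (0.19/6)·(k1 + 2k2 + 2k3 + k4) = -0.858049
x=-0.310000, u=-0.858049:
  k1 = f(-0.310000, -0.858049) = 0.209262
  k2 = f(-0.215000, -0.838170) = 0.256775
  k3 = f(-0.215000, -0.833656) = 0.267563
  k4 = f(-0.120000, -0.807213) = 0.330762
  u ← -0.858049 + (0.19/6)·(k1 + 2k2 + 2k3 + k4) = -0.807741
u(-0.12) ≈ -0.8077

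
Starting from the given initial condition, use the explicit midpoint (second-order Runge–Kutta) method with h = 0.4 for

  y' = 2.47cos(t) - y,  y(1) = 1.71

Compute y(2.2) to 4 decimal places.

Midpoint: k1 = f(t_n, y_n); k2 = f(t_n + h/2, y_n + (h/2)·k1); y_{n+1} = y_n + h·k2.
t=1.000000, y=1.710000:
  k1 = f(1.000000, 1.710000) = -0.375453
  k2 = f(1.200000, 1.634909) = -0.739886
  y ← 1.710000 + 0.4·(-0.739886) = 1.414046
t=1.400000, y=1.414046:
  k1 = f(1.400000, 1.414046) = -0.994227
  k2 = f(1.600000, 1.215200) = -1.287323
  y ← 1.414046 + 0.4·(-1.287323) = 0.899116
t=1.800000, y=0.899116:
  k1 = f(1.800000, 0.899116) = -1.460306
  k2 = f(2.000000, 0.607055) = -1.634938
  y ← 0.899116 + 0.4·(-1.634938) = 0.245141
y(2.2) ≈ 0.2451

0.2451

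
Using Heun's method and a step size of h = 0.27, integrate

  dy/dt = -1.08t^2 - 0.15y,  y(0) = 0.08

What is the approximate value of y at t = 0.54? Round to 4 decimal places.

0.0109

Heun: k1 = f(t_n, y_n); k2 = f(t_n + h, y_n + h·k1); y_{n+1} = y_n + (h/2)·(k1 + k2).
t=0.000000, y=0.080000:
  k1 = f(0.000000, 0.080000) = -0.012000
  k2 = f(0.270000, 0.076760) = -0.090246
  y ← 0.080000 + (0.27/2)·(-0.012000 + (-0.090246)) = 0.066197
t=0.270000, y=0.066197:
  k1 = f(0.270000, 0.066197) = -0.088662
  k2 = f(0.540000, 0.042258) = -0.321267
  y ← 0.066197 + (0.27/2)·(-0.088662 + (-0.321267)) = 0.010856
y(0.54) ≈ 0.0109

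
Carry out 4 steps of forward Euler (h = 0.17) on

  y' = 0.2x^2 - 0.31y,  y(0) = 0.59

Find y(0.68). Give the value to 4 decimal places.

Euler: y_{n+1} = y_n + h·f(x_n, y_n).
x=0.000000, y=0.590000: f=-0.182900 → y ← 0.590000 + 0.17·(-0.182900) = 0.558907
x=0.170000, y=0.558907: f=-0.167481 → y ← 0.558907 + 0.17·(-0.167481) = 0.530435
x=0.340000, y=0.530435: f=-0.141315 → y ← 0.530435 + 0.17·(-0.141315) = 0.506412
x=0.510000, y=0.506412: f=-0.104968 → y ← 0.506412 + 0.17·(-0.104968) = 0.488567
y(0.68) ≈ 0.4886

0.4886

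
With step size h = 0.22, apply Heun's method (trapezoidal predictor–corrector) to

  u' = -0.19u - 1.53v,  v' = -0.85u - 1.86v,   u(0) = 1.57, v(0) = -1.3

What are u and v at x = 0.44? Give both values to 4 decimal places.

2.1747, -1.0828

Heun on (u,v): k1 = f(x_n, state_n); k2 = f(x_n + h, state_n + h·k1); state_{n+1} = state_n + (h/2)·(k1 + k2).
0.000000: (1.570000, -1.300000)
  k1 = (1.690700, 1.083500)
  predictor → (1.941954, -1.061630)
  k2 = (1.255323, 0.323971)
  → (1.894062, -1.145178)
0.220000: (1.894062, -1.145178)
  k1 = (1.392251, 0.520078)
  predictor → (2.200358, -1.030761)
  k2 = (1.158996, 0.046911)
  → (2.174700, -1.082809)
(u(0.44), v(0.44)) ≈ (2.1747, -1.0828)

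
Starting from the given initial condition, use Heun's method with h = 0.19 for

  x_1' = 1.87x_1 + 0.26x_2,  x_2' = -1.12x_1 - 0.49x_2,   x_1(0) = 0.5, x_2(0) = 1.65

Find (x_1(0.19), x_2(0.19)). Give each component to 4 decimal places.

0.7988, 1.3745

Heun on (x_1,x_2): k1 = f(t_n, state_n); k2 = f(t_n + h, state_n + h·k1); state_{n+1} = state_n + (h/2)·(k1 + k2).
0.000000: (0.500000, 1.650000)
  k1 = (1.364000, -1.368500)
  predictor → (0.759160, 1.389985)
  k2 = (1.781025, -1.531352)
  → (0.798777, 1.374514)
(x_1(0.19), x_2(0.19)) ≈ (0.7988, 1.3745)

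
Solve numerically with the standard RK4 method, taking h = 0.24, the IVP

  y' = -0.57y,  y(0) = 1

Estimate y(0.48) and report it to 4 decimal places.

RK4: k1 = f(t_n, y_n); k2 = f(t_n + h/2, y_n + (h/2)·k1); k3 = f(t_n + h/2, y_n + (h/2)·k2); k4 = f(t_n + h, y_n + h·k3); y_{n+1} = y_n + (h/6)·(k1 + 2k2 + 2k3 + k4).
t=0.000000, y=1.000000:
  k1 = f(0.000000, 1.000000) = -0.570000
  k2 = f(0.120000, 0.931600) = -0.531012
  k3 = f(0.120000, 0.936279) = -0.533679
  k4 = f(0.240000, 0.871917) = -0.496993
  y ← 1.000000 + (0.24/6)·(k1 + 2k2 + 2k3 + k4) = 0.872145
t=0.240000, y=0.872145:
  k1 = f(0.240000, 0.872145) = -0.497123
  k2 = f(0.360000, 0.812490) = -0.463119
  k3 = f(0.360000, 0.816571) = -0.465445
  k4 = f(0.480000, 0.760438) = -0.433450
  y ← 0.872145 + (0.24/6)·(k1 + 2k2 + 2k3 + k4) = 0.760637
y(0.48) ≈ 0.7606

0.7606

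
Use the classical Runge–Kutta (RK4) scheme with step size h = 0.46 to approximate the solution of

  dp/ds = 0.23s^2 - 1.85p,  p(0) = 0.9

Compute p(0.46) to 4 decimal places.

0.3934

RK4: k1 = f(s_n, p_n); k2 = f(s_n + h/2, p_n + (h/2)·k1); k3 = f(s_n + h/2, p_n + (h/2)·k2); k4 = f(s_n + h, p_n + h·k3); p_{n+1} = p_n + (h/6)·(k1 + 2k2 + 2k3 + k4).
s=0.000000, p=0.900000:
  k1 = f(0.000000, 0.900000) = -1.665000
  k2 = f(0.230000, 0.517050) = -0.944376
  k3 = f(0.230000, 0.682794) = -1.251001
  k4 = f(0.460000, 0.324539) = -0.551730
  p ← 0.900000 + (0.46/6)·(k1 + 2k2 + 2k3 + k4) = 0.393426
p(0.46) ≈ 0.3934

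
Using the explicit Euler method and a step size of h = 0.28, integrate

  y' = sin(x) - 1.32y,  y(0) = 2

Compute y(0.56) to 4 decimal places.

Euler: y_{n+1} = y_n + h·f(x_n, y_n).
x=0.000000, y=2.000000: f=-2.640000 → y ← 2.000000 + 0.28·(-2.640000) = 1.260800
x=0.280000, y=1.260800: f=-1.387900 → y ← 1.260800 + 0.28·(-1.387900) = 0.872188
y(0.56) ≈ 0.8722

0.8722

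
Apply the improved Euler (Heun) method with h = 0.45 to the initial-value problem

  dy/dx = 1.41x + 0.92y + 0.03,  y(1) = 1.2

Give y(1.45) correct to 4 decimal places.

2.7245

Heun: k1 = f(x_n, y_n); k2 = f(x_n + h, y_n + h·k1); y_{n+1} = y_n + (h/2)·(k1 + k2).
x=1.000000, y=1.200000:
  k1 = f(1.000000, 1.200000) = 2.544000
  k2 = f(1.450000, 2.344800) = 4.231716
  y ← 1.200000 + (0.45/2)·(2.544000 + 4.231716) = 2.724536
y(1.45) ≈ 2.7245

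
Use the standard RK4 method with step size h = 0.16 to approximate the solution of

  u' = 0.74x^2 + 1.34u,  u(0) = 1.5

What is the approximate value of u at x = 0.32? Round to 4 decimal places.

2.3121

RK4: k1 = f(x_n, u_n); k2 = f(x_n + h/2, u_n + (h/2)·k1); k3 = f(x_n + h/2, u_n + (h/2)·k2); k4 = f(x_n + h, u_n + h·k3); u_{n+1} = u_n + (h/6)·(k1 + 2k2 + 2k3 + k4).
x=0.000000, u=1.500000:
  k1 = f(0.000000, 1.500000) = 2.010000
  k2 = f(0.080000, 1.660800) = 2.230208
  k3 = f(0.080000, 1.678417) = 2.253814
  k4 = f(0.160000, 1.860610) = 2.512162
  u ← 1.500000 + (0.16/6)·(k1 + 2k2 + 2k3 + k4) = 1.859739
x=0.160000, u=1.859739:
  k1 = f(0.160000, 1.859739) = 2.510994
  k2 = f(0.240000, 2.060618) = 2.803853
  k3 = f(0.240000, 2.084047) = 2.835247
  k4 = f(0.320000, 2.313378) = 3.175703
  u ← 1.859739 + (0.16/6)·(k1 + 2k2 + 2k3 + k4) = 2.312136
u(0.32) ≈ 2.3121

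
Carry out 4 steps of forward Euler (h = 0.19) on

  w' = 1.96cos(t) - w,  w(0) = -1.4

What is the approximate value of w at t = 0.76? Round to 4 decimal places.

Euler: w_{n+1} = w_n + h·f(t_n, w_n).
t=0.000000, w=-1.400000: f=3.360000 → w ← -1.400000 + 0.19·3.360000 = -0.761600
t=0.190000, w=-0.761600: f=2.686328 → w ← -0.761600 + 0.19·2.686328 = -0.251198
t=0.380000, w=-0.251198: f=2.071380 → w ← -0.251198 + 0.19·2.071380 = 0.142365
t=0.570000, w=0.142365: f=1.507761 → w ← 0.142365 + 0.19·1.507761 = 0.428839
w(0.76) ≈ 0.4288

0.4288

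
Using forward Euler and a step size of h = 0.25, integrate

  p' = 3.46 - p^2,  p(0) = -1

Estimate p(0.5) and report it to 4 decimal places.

0.4429

Euler: p_{n+1} = p_n + h·f(t_n, p_n).
t=0.000000, p=-1.000000: f=2.460000 → p ← -1.000000 + 0.25·2.460000 = -0.385000
t=0.250000, p=-0.385000: f=3.311775 → p ← -0.385000 + 0.25·3.311775 = 0.442944
p(0.5) ≈ 0.4429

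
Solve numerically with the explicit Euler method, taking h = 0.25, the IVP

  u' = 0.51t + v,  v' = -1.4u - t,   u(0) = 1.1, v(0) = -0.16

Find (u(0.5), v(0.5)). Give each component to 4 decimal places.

Euler on (u,v): u_{n+1} = u_n + h·u', v_{n+1} = v_n + h·v'.
0.000000: (1.100000, -0.160000); f=(-0.160000, -1.540000) → (1.060000, -0.545000)
0.250000: (1.060000, -0.545000); f=(-0.417500, -1.734000) → (0.955625, -0.978500)
(u(0.5), v(0.5)) ≈ (0.9556, -0.9785)

0.9556, -0.9785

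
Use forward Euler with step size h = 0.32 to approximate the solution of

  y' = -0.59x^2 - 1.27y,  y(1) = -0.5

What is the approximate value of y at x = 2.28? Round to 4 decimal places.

Euler: y_{n+1} = y_n + h·f(x_n, y_n).
x=1.000000, y=-0.500000: f=0.045000 → y ← -0.500000 + 0.32·0.045000 = -0.485600
x=1.320000, y=-0.485600: f=-0.411304 → y ← -0.485600 + 0.32·(-0.411304) = -0.617217
x=1.640000, y=-0.617217: f=-0.802998 → y ← -0.617217 + 0.32·(-0.802998) = -0.874177
x=1.960000, y=-0.874177: f=-1.156340 → y ← -0.874177 + 0.32·(-1.156340) = -1.244205
y(2.28) ≈ -1.2442

-1.2442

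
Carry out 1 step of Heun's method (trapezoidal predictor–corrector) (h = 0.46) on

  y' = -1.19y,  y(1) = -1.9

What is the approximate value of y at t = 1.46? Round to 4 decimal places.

-1.1446

Heun: k1 = f(t_n, y_n); k2 = f(t_n + h, y_n + h·k1); y_{n+1} = y_n + (h/2)·(k1 + k2).
t=1.000000, y=-1.900000:
  k1 = f(1.000000, -1.900000) = 2.261000
  k2 = f(1.460000, -0.859940) = 1.023329
  y ← -1.900000 + (0.46/2)·(2.261000 + 1.023329) = -1.144604
y(1.46) ≈ -1.1446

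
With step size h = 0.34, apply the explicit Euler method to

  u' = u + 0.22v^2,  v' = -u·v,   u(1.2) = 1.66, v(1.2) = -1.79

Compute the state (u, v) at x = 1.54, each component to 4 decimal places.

Euler on (u,v): u_{n+1} = u_n + h·u', v_{n+1} = v_n + h·v'.
1.200000: (1.660000, -1.790000); f=(2.364902, 2.971400) → (2.464067, -0.779724)
(u(1.54), v(1.54)) ≈ (2.4641, -0.7797)

2.4641, -0.7797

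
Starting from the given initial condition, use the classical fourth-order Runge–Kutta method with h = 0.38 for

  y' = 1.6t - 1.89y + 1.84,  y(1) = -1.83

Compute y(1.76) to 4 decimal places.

1.2497

RK4: k1 = f(t_n, y_n); k2 = f(t_n + h/2, y_n + (h/2)·k1); k3 = f(t_n + h/2, y_n + (h/2)·k2); k4 = f(t_n + h, y_n + h·k3); y_{n+1} = y_n + (h/6)·(k1 + 2k2 + 2k3 + k4).
t=1.000000, y=-1.830000:
  k1 = f(1.000000, -1.830000) = 6.898700
  k2 = f(1.190000, -0.519247) = 4.725377
  k3 = f(1.190000, -0.932178) = 5.505817
  k4 = f(1.380000, 0.262211) = 3.552422
  y ← -1.830000 + (0.38/6)·(k1 + 2k2 + 2k3 + k4) = 0.127856
t=1.380000, y=0.127856:
  k1 = f(1.380000, 0.127856) = 3.806353
  k2 = f(1.570000, 0.851063) = 2.743492
  k3 = f(1.570000, 0.649119) = 3.125165
  k4 = f(1.760000, 1.315418) = 2.169859
  y ← 0.127856 + (0.38/6)·(k1 + 2k2 + 2k3 + k4) = 1.249712
y(1.76) ≈ 1.2497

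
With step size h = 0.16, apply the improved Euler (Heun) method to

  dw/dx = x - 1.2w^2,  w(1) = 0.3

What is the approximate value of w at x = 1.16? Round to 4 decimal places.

0.4453

Heun: k1 = f(x_n, w_n); k2 = f(x_n + h, w_n + h·k1); w_{n+1} = w_n + (h/2)·(k1 + k2).
x=1.000000, w=0.300000:
  k1 = f(1.000000, 0.300000) = 0.892000
  k2 = f(1.160000, 0.442720) = 0.924799
  w ← 0.300000 + (0.16/2)·(0.892000 + 0.924799) = 0.445344
w(1.16) ≈ 0.4453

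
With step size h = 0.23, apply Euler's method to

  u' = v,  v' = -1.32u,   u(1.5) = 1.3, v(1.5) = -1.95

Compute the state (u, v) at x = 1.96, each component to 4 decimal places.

Euler on (u,v): u_{n+1} = u_n + h·u', v_{n+1} = v_n + h·v'.
1.500000: (1.300000, -1.950000); f=(-1.950000, -1.716000) → (0.851500, -2.344680)
1.730000: (0.851500, -2.344680); f=(-2.344680, -1.123980) → (0.312224, -2.603195)
(u(1.96), v(1.96)) ≈ (0.3122, -2.6032)

0.3122, -2.6032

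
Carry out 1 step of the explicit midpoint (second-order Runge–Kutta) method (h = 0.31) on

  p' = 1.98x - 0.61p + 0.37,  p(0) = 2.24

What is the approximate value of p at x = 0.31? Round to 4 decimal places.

2.0555

Midpoint: k1 = f(x_n, p_n); k2 = f(x_n + h/2, p_n + (h/2)·k1); p_{n+1} = p_n + h·k2.
x=0.000000, p=2.240000:
  k1 = f(0.000000, 2.240000) = -0.996400
  k2 = f(0.155000, 2.085558) = -0.595290
  p ← 2.240000 + 0.31·(-0.595290) = 2.055460
p(0.31) ≈ 2.0555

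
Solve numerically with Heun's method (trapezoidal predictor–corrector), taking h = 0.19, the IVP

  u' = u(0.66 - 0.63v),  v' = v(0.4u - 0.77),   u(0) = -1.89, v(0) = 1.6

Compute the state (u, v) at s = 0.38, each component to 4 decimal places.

-1.8201, 0.9149

Heun on (u,v): k1 = f(s_n, state_n); k2 = f(s_n + h, state_n + h·k1); state_{n+1} = state_n + (h/2)·(k1 + k2).
0.000000: (-1.890000, 1.600000)
  k1 = (0.657720, -2.441600)
  predictor → (-1.765033, 1.136096)
  k2 = (0.098384, -1.676893)
  → (-1.818170, 1.208743)
0.190000: (-1.818170, 1.208743)
  k1 = (0.184559, -1.809813)
  predictor → (-1.783104, 0.864879)
  k2 = (-0.205282, -1.282824)
  → (-1.820139, 0.914943)
(u(0.38), v(0.38)) ≈ (-1.8201, 0.9149)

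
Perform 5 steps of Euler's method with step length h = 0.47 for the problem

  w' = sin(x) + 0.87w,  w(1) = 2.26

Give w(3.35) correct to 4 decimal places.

16.8462

Euler: w_{n+1} = w_n + h·f(x_n, w_n).
x=1.000000, w=2.260000: f=2.807671 → w ← 2.260000 + 0.47·2.807671 = 3.579605
x=1.470000, w=3.579605: f=4.109181 → w ← 3.579605 + 0.47·4.109181 = 5.510920
x=1.940000, w=5.510920: f=5.727116 → w ← 5.510920 + 0.47·5.727116 = 8.202665
x=2.410000, w=8.202665: f=7.804374 → w ← 8.202665 + 0.47·7.804374 = 11.870721
x=2.880000, w=11.870721: f=10.586146 → w ← 11.870721 + 0.47·10.586146 = 16.846209
w(3.35) ≈ 16.8462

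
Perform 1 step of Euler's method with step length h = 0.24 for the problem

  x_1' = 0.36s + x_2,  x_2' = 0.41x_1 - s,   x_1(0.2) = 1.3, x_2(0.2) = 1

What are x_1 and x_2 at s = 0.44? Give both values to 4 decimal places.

Euler on (x_1,x_2): x_1_{n+1} = x_1_n + h·x_1', x_2_{n+1} = x_2_n + h·x_2'.
0.200000: (1.300000, 1.000000); f=(1.072000, 0.333000) → (1.557280, 1.079920)
(x_1(0.44), x_2(0.44)) ≈ (1.5573, 1.0799)

1.5573, 1.0799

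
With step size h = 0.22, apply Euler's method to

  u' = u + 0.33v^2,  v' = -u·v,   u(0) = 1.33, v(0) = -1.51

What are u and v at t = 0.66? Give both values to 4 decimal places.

Euler on (u,v): u_{n+1} = u_n + h·u', v_{n+1} = v_n + h·v'.
0.000000: (1.330000, -1.510000); f=(2.082433, 2.008300) → (1.788135, -1.068174)
0.220000: (1.788135, -1.068174); f=(2.164664, 1.910040) → (2.264361, -0.647965)
0.440000: (2.264361, -0.647965); f=(2.402915, 1.467228) → (2.793003, -0.325175)
(u(0.66), v(0.66)) ≈ (2.7930, -0.3252)

2.7930, -0.3252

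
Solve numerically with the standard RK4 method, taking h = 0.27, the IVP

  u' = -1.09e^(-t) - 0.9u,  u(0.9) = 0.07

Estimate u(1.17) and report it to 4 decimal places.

-0.0377

RK4: k1 = f(t_n, u_n); k2 = f(t_n + h/2, u_n + (h/2)·k1); k3 = f(t_n + h/2, u_n + (h/2)·k2); k4 = f(t_n + h, u_n + h·k3); u_{n+1} = u_n + (h/6)·(k1 + 2k2 + 2k3 + k4).
t=0.900000, u=0.070000:
  k1 = f(0.900000, 0.070000) = -0.506161
  k2 = f(1.035000, 0.001668) = -0.388698
  k3 = f(1.035000, 0.017526) = -0.402970
  k4 = f(1.170000, -0.038802) = -0.303378
  u ← 0.070000 + (0.27/6)·(k1 + 2k2 + 2k3 + k4) = -0.037679
u(1.17) ≈ -0.0377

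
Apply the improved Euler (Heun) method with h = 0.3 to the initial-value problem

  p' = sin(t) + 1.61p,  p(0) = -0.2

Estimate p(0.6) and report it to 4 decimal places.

Heun: k1 = f(t_n, p_n); k2 = f(t_n + h, p_n + h·k1); p_{n+1} = p_n + (h/2)·(k1 + k2).
t=0.000000, p=-0.200000:
  k1 = f(0.000000, -0.200000) = -0.322000
  k2 = f(0.300000, -0.296600) = -0.182006
  p ← -0.200000 + (0.3/2)·(-0.322000 + (-0.182006)) = -0.275601
t=0.300000, p=-0.275601:
  k1 = f(0.300000, -0.275601) = -0.148197
  k2 = f(0.600000, -0.320060) = 0.049346
  p ← -0.275601 + (0.3/2)·(-0.148197 + 0.049346) = -0.290429
p(0.6) ≈ -0.2904

-0.2904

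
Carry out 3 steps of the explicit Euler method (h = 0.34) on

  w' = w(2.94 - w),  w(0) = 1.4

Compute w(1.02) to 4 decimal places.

2.9232

Euler: w_{n+1} = w_n + h·f(s_n, w_n).
s=0.000000, w=1.400000: f=2.156000 → w ← 1.400000 + 0.34·2.156000 = 2.133040
s=0.340000, w=2.133040: f=1.721278 → w ← 2.133040 + 0.34·1.721278 = 2.718275
s=0.680000, w=2.718275: f=0.602711 → w ← 2.718275 + 0.34·0.602711 = 2.923196
w(1.02) ≈ 2.9232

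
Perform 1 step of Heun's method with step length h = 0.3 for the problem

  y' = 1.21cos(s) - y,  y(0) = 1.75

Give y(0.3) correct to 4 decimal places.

Heun: k1 = f(s_n, y_n); k2 = f(s_n + h, y_n + h·k1); y_{n+1} = y_n + (h/2)·(k1 + k2).
s=0.000000, y=1.750000:
  k1 = f(0.000000, 1.750000) = -0.540000
  k2 = f(0.300000, 1.588000) = -0.432043
  y ← 1.750000 + (0.3/2)·(-0.540000 + (-0.432043)) = 1.604194
y(0.3) ≈ 1.6042

1.6042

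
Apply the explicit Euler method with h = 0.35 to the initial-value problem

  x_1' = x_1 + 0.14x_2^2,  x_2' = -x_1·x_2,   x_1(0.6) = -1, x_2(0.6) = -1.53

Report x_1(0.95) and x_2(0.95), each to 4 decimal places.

Euler on (x_1,x_2): x_1_{n+1} = x_1_n + h·x_1', x_2_{n+1} = x_2_n + h·x_2'.
0.600000: (-1.000000, -1.530000); f=(-0.672274, -1.530000) → (-1.235296, -2.065500)
(x_1(0.95), x_2(0.95)) ≈ (-1.2353, -2.0655)

-1.2353, -2.0655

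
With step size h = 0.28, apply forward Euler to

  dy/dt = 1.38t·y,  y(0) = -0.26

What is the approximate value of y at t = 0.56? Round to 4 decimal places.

Euler: y_{n+1} = y_n + h·f(t_n, y_n).
t=0.000000, y=-0.260000: f=0.000000 → y ← -0.260000 + 0.28·0.000000 = -0.260000
t=0.280000, y=-0.260000: f=-0.100464 → y ← -0.260000 + 0.28·(-0.100464) = -0.288130
y(0.56) ≈ -0.2881

-0.2881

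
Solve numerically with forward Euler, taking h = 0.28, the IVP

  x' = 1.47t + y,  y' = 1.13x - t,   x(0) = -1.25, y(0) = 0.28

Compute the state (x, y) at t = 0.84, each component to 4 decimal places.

-1.0163, -1.0659

Euler on (x,y): x_{n+1} = x_n + h·x', y_{n+1} = y_n + h·y'.
0.000000: (-1.250000, 0.280000); f=(0.280000, -1.412500) → (-1.171600, -0.115500)
0.280000: (-1.171600, -0.115500); f=(0.296100, -1.603908) → (-1.088692, -0.564594)
0.560000: (-1.088692, -0.564594); f=(0.258606, -1.790222) → (-1.016282, -1.065856)
(x(0.84), y(0.84)) ≈ (-1.0163, -1.0659)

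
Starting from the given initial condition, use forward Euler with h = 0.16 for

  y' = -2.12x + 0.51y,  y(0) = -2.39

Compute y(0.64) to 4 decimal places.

-3.6146

Euler: y_{n+1} = y_n + h·f(x_n, y_n).
x=0.000000, y=-2.390000: f=-1.218900 → y ← -2.390000 + 0.16·(-1.218900) = -2.585024
x=0.160000, y=-2.585024: f=-1.657562 → y ← -2.585024 + 0.16·(-1.657562) = -2.850234
x=0.320000, y=-2.850234: f=-2.132019 → y ← -2.850234 + 0.16·(-2.132019) = -3.191357
x=0.480000, y=-3.191357: f=-2.645192 → y ← -3.191357 + 0.16·(-2.645192) = -3.614588
y(0.64) ≈ -3.6146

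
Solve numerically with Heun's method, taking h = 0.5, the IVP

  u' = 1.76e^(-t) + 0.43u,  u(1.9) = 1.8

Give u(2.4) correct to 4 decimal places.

Heun: k1 = f(t_n, u_n); k2 = f(t_n + h, u_n + h·k1); u_{n+1} = u_n + (h/2)·(k1 + k2).
t=1.900000, u=1.800000:
  k1 = f(1.900000, 1.800000) = 1.037241
  k2 = f(2.400000, 2.318620) = 1.156670
  u ← 1.800000 + (0.5/2)·(1.037241 + 1.156670) = 2.348478
u(2.4) ≈ 2.3485

2.3485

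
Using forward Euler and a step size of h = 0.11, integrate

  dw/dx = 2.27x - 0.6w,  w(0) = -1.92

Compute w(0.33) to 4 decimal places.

-1.4838

Euler: w_{n+1} = w_n + h·f(x_n, w_n).
x=0.000000, w=-1.920000: f=1.152000 → w ← -1.920000 + 0.11·1.152000 = -1.793280
x=0.110000, w=-1.793280: f=1.325668 → w ← -1.793280 + 0.11·1.325668 = -1.647457
x=0.220000, w=-1.647457: f=1.487874 → w ← -1.647457 + 0.11·1.487874 = -1.483790
w(0.33) ≈ -1.4838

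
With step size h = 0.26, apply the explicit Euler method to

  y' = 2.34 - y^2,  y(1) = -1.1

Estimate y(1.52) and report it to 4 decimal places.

-0.3668

Euler: y_{n+1} = y_n + h·f(t_n, y_n).
t=1.000000, y=-1.100000: f=1.130000 → y ← -1.100000 + 0.26·1.130000 = -0.806200
t=1.260000, y=-0.806200: f=1.690042 → y ← -0.806200 + 0.26·1.690042 = -0.366789
y(1.52) ≈ -0.3668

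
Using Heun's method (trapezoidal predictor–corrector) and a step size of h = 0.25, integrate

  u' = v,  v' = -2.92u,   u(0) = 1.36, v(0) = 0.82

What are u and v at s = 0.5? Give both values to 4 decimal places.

Heun on (u,v): k1 = f(s_n, state_n); k2 = f(s_n + h, state_n + h·k1); state_{n+1} = state_n + (h/2)·(k1 + k2).
0.000000: (1.360000, 0.820000)
  k1 = (0.820000, -3.971200)
  predictor → (1.565000, -0.172800)
  k2 = (-0.172800, -4.569800)
  → (1.440900, -0.247625)
0.250000: (1.440900, -0.247625)
  k1 = (-0.247625, -4.207428)
  predictor → (1.378994, -1.299482)
  k2 = (-1.299482, -4.026662)
  → (1.247512, -1.276886)
(u(0.5), v(0.5)) ≈ (1.2475, -1.2769)

1.2475, -1.2769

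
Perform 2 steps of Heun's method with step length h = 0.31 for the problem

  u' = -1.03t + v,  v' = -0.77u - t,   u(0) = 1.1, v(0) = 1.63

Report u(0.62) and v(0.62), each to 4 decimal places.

1.6860, 0.7185

Heun on (u,v): k1 = f(t_n, state_n); k2 = f(t_n + h, state_n + h·k1); state_{n+1} = state_n + (h/2)·(k1 + k2).
0.000000: (1.100000, 1.630000)
  k1 = (1.630000, -0.847000)
  predictor → (1.605300, 1.367430)
  k2 = (1.048130, -1.546081)
  → (1.515110, 1.259072)
0.310000: (1.515110, 1.259072)
  k1 = (0.939772, -1.476635)
  predictor → (1.806440, 0.801316)
  k2 = (0.162716, -2.010958)
  → (1.685996, 0.718495)
(u(0.62), v(0.62)) ≈ (1.6860, 0.7185)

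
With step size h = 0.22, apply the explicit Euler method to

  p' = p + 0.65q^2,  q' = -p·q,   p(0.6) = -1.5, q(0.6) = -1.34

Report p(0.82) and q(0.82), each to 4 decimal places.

-1.5732, -1.7822

Euler on (p,q): p_{n+1} = p_n + h·p', q_{n+1} = q_n + h·q'.
0.600000: (-1.500000, -1.340000); f=(-0.332860, -2.010000) → (-1.573229, -1.782200)
(p(0.82), q(0.82)) ≈ (-1.5732, -1.7822)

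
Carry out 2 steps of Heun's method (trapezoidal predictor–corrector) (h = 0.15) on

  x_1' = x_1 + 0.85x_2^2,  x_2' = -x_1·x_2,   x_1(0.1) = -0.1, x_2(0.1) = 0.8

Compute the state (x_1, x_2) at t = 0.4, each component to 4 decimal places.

0.0583, 0.8065

Heun on (x_1,x_2): k1 = f(t_n, state_n); k2 = f(t_n + h, state_n + h·k1); state_{n+1} = state_n + (h/2)·(k1 + k2).
0.100000: (-0.100000, 0.800000)
  k1 = (0.444000, 0.080000)
  predictor → (-0.033400, 0.812000)
  k2 = (0.527042, 0.027121)
  → (-0.027172, 0.808034)
0.250000: (-0.027172, 0.808034)
  k1 = (0.527809, 0.021956)
  predictor → (0.052000, 0.811327)
  k2 = (0.611514, -0.042189)
  → (0.058277, 0.806517)
(x_1(0.4), x_2(0.4)) ≈ (0.0583, 0.8065)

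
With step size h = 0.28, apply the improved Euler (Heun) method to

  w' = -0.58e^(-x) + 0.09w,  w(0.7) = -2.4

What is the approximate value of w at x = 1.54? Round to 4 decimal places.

-2.7607

Heun: k1 = f(x_n, w_n); k2 = f(x_n + h, w_n + h·k1); w_{n+1} = w_n + (h/2)·(k1 + k2).
x=0.700000, w=-2.400000:
  k1 = f(0.700000, -2.400000) = -0.504019
  k2 = f(0.980000, -2.541125) = -0.446382
  w ← -2.400000 + (0.28/2)·(-0.504019 + (-0.446382)) = -2.533056
x=0.980000, w=-2.533056:
  k1 = f(0.980000, -2.533056) = -0.445655
  k2 = f(1.260000, -2.657840) = -0.403725
  w ← -2.533056 + (0.28/2)·(-0.445655 + (-0.403725)) = -2.651969
x=1.260000, w=-2.651969:
  k1 = f(1.260000, -2.651969) = -0.403197
  k2 = f(1.540000, -2.764864) = -0.373179
  w ← -2.651969 + (0.28/2)·(-0.403197 + (-0.373179)) = -2.760662
w(1.54) ≈ -2.7607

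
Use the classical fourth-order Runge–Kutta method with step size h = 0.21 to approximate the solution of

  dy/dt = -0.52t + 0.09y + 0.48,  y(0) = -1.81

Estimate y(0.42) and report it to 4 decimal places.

-1.7207

RK4: k1 = f(t_n, y_n); k2 = f(t_n + h/2, y_n + (h/2)·k1); k3 = f(t_n + h/2, y_n + (h/2)·k2); k4 = f(t_n + h, y_n + h·k3); y_{n+1} = y_n + (h/6)·(k1 + 2k2 + 2k3 + k4).
t=0.000000, y=-1.810000:
  k1 = f(0.000000, -1.810000) = 0.317100
  k2 = f(0.105000, -1.776705) = 0.265497
  k3 = f(0.105000, -1.782123) = 0.265009
  k4 = f(0.210000, -1.754348) = 0.212909
  y ← -1.810000 + (0.21/6)·(k1 + 2k2 + 2k3 + k4) = -1.754314
t=0.210000, y=-1.754314:
  k1 = f(0.210000, -1.754314) = 0.212912
  k2 = f(0.315000, -1.731959) = 0.160324
  k3 = f(0.315000, -1.737480) = 0.159827
  k4 = f(0.420000, -1.720751) = 0.106732
  y ← -1.754314 + (0.21/6)·(k1 + 2k2 + 2k3 + k4) = -1.720716
y(0.42) ≈ -1.7207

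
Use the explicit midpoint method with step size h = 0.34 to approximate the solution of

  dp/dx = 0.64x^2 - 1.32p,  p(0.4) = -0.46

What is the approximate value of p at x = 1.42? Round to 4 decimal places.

0.2824

Midpoint: k1 = f(x_n, p_n); k2 = f(x_n + h/2, p_n + (h/2)·k1); p_{n+1} = p_n + h·k2.
x=0.400000, p=-0.460000:
  k1 = f(0.400000, -0.460000) = 0.709600
  k2 = f(0.570000, -0.339368) = 0.655902
  p ← -0.460000 + 0.34·0.655902 = -0.236993
x=0.740000, p=-0.236993:
  k1 = f(0.740000, -0.236993) = 0.663295
  k2 = f(0.910000, -0.124233) = 0.693972
  p ← -0.236993 + 0.34·0.693972 = -0.001043
x=1.080000, p=-0.001043:
  k1 = f(1.080000, -0.001043) = 0.747873
  k2 = f(1.250000, 0.126095) = 0.833554
  p ← -0.001043 + 0.34·0.833554 = 0.282365
p(1.42) ≈ 0.2824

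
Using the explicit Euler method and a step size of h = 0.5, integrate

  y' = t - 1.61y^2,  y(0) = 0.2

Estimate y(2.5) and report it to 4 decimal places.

1.1674

Euler: y_{n+1} = y_n + h·f(t_n, y_n).
t=0.000000, y=0.200000: f=-0.064400 → y ← 0.200000 + 0.5·(-0.064400) = 0.167800
t=0.500000, y=0.167800: f=0.454667 → y ← 0.167800 + 0.5·0.454667 = 0.395134
t=1.000000, y=0.395134: f=0.748630 → y ← 0.395134 + 0.5·0.748630 = 0.769449
t=1.500000, y=0.769449: f=0.546798 → y ← 0.769449 + 0.5·0.546798 = 1.042847
t=2.000000, y=1.042847: f=0.249075 → y ← 1.042847 + 0.5·0.249075 = 1.167385
y(2.5) ≈ 1.1674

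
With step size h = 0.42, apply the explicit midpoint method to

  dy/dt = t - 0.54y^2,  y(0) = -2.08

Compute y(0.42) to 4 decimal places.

-3.4905

Midpoint: k1 = f(t_n, y_n); k2 = f(t_n + h/2, y_n + (h/2)·k1); y_{n+1} = y_n + h·k2.
t=0.000000, y=-2.080000:
  k1 = f(0.000000, -2.080000) = -2.336256
  k2 = f(0.210000, -2.570614) = -3.358350
  y ← -2.080000 + 0.42·(-3.358350) = -3.490507
y(0.42) ≈ -3.4905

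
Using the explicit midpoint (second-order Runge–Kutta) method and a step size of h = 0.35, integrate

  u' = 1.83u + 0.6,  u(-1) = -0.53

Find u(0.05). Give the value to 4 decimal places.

-1.5986

Midpoint: k1 = f(s_n, u_n); k2 = f(s_n + h/2, u_n + (h/2)·k1); u_{n+1} = u_n + h·k2.
s=-1.000000, u=-0.530000:
  k1 = f(-1.000000, -0.530000) = -0.369900
  k2 = f(-0.825000, -0.594732) = -0.488360
  u ← -0.530000 + 0.35·(-0.488360) = -0.700926
s=-0.650000, u=-0.700926:
  k1 = f(-0.650000, -0.700926) = -0.682695
  k2 = f(-0.475000, -0.820398) = -0.901328
  u ← -0.700926 + 0.35·(-0.901328) = -1.016391
s=-0.300000, u=-1.016391:
  k1 = f(-0.300000, -1.016391) = -1.259995
  k2 = f(-0.125000, -1.236890) = -1.663509
  u ← -1.016391 + 0.35·(-1.663509) = -1.598619
u(0.05) ≈ -1.5986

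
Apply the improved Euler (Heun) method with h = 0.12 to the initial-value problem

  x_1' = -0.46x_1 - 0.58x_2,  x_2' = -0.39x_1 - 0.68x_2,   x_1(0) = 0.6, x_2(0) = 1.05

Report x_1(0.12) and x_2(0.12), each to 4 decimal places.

Heun on (x_1,x_2): k1 = f(t_n, state_n); k2 = f(t_n + h, state_n + h·k1); state_{n+1} = state_n + (h/2)·(k1 + k2).
0.000000: (0.600000, 1.050000)
  k1 = (-0.885000, -0.948000)
  predictor → (0.493800, 0.936240)
  k2 = (-0.770167, -0.829225)
  → (0.500690, 0.943366)
(x_1(0.12), x_2(0.12)) ≈ (0.5007, 0.9434)

0.5007, 0.9434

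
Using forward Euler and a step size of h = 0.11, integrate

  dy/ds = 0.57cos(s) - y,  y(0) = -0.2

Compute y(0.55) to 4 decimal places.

0.1296

Euler: y_{n+1} = y_n + h·f(s_n, y_n).
s=0.000000, y=-0.200000: f=0.770000 → y ← -0.200000 + 0.11·0.770000 = -0.115300
s=0.110000, y=-0.115300: f=0.681855 → y ← -0.115300 + 0.11·0.681855 = -0.040296
s=0.220000, y=-0.040296: f=0.596557 → y ← -0.040296 + 0.11·0.596557 = 0.025325
s=0.330000, y=0.025325: f=0.513919 → y ← 0.025325 + 0.11·0.513919 = 0.081856
s=0.440000, y=0.081856: f=0.433852 → y ← 0.081856 + 0.11·0.433852 = 0.129580
y(0.55) ≈ 0.1296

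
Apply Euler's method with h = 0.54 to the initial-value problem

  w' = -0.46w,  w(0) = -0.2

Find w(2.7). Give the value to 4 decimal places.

-0.0480

Euler: w_{n+1} = w_n + h·f(x_n, w_n).
x=0.000000, w=-0.200000: f=0.092000 → w ← -0.200000 + 0.54·0.092000 = -0.150320
x=0.540000, w=-0.150320: f=0.069147 → w ← -0.150320 + 0.54·0.069147 = -0.112981
x=1.080000, w=-0.112981: f=0.051971 → w ← -0.112981 + 0.54·0.051971 = -0.084916
x=1.620000, w=-0.084916: f=0.039061 → w ← -0.084916 + 0.54·0.039061 = -0.063823
x=2.160000, w=-0.063823: f=0.029359 → w ← -0.063823 + 0.54·0.029359 = -0.047969
w(2.7) ≈ -0.0480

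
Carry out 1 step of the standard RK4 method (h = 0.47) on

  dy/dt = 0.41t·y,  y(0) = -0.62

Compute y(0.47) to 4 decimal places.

RK4: k1 = f(t_n, y_n); k2 = f(t_n + h/2, y_n + (h/2)·k1); k3 = f(t_n + h/2, y_n + (h/2)·k2); k4 = f(t_n + h, y_n + h·k3); y_{n+1} = y_n + (h/6)·(k1 + 2k2 + 2k3 + k4).
t=0.000000, y=-0.620000:
  k1 = f(0.000000, -0.620000) = 0.000000
  k2 = f(0.235000, -0.620000) = -0.059737
  k3 = f(0.235000, -0.634038) = -0.061090
  k4 = f(0.470000, -0.648712) = -0.125007
  y ← -0.620000 + (0.47/6)·(k1 + 2k2 + 2k3 + k4) = -0.648722
y(0.47) ≈ -0.6487

-0.6487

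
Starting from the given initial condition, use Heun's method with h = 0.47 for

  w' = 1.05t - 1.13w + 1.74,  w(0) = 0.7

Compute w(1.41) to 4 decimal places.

Heun: k1 = f(t_n, w_n); k2 = f(t_n + h, w_n + h·k1); w_{n+1} = w_n + (h/2)·(k1 + k2).
t=0.000000, w=0.700000:
  k1 = f(0.000000, 0.700000) = 0.949000
  k2 = f(0.470000, 1.146030) = 0.938486
  w ← 0.700000 + (0.47/2)·(0.949000 + 0.938486) = 1.143559
t=0.470000, w=1.143559:
  k1 = f(0.470000, 1.143559) = 0.941278
  k2 = f(0.940000, 1.585960) = 0.934865
  w ← 1.143559 + (0.47/2)·(0.941278 + 0.934865) = 1.584453
t=0.940000, w=1.584453:
  k1 = f(0.940000, 1.584453) = 0.936568
  k2 = f(1.410000, 2.024640) = 0.932657
  w ← 1.584453 + (0.47/2)·(0.936568 + 0.932657) = 2.023721
w(1.41) ≈ 2.0237

2.0237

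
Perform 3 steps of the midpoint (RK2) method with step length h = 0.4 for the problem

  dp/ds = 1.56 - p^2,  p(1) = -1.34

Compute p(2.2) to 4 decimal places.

Midpoint: k1 = f(s_n, p_n); k2 = f(s_n + h/2, p_n + (h/2)·k1); p_{n+1} = p_n + h·k2.
s=1.000000, p=-1.340000:
  k1 = f(1.000000, -1.340000) = -0.235600
  k2 = f(1.200000, -1.387120) = -0.364102
  p ← -1.340000 + 0.4·(-0.364102) = -1.485641
s=1.400000, p=-1.485641:
  k1 = f(1.400000, -1.485641) = -0.647128
  k2 = f(1.600000, -1.615066) = -1.048440
  p ← -1.485641 + 0.4·(-1.048440) = -1.905017
s=1.800000, p=-1.905017:
  k1 = f(1.800000, -1.905017) = -2.069088
  k2 = f(2.000000, -2.318834) = -3.816992
  p ← -1.905017 + 0.4·(-3.816992) = -3.431814
p(2.2) ≈ -3.4318

-3.4318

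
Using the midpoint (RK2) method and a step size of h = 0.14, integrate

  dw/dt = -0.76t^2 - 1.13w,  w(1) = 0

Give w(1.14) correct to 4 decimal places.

Midpoint: k1 = f(t_n, w_n); k2 = f(t_n + h/2, w_n + (h/2)·k1); w_{n+1} = w_n + h·k2.
t=1.000000, w=0.000000:
  k1 = f(1.000000, 0.000000) = -0.760000
  k2 = f(1.070000, -0.053200) = -0.810008
  w ← 0.000000 + 0.14·(-0.810008) = -0.113401
w(1.14) ≈ -0.1134

-0.1134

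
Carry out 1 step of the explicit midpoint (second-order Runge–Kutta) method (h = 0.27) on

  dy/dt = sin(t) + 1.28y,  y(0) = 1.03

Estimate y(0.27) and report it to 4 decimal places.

1.4838

Midpoint: k1 = f(t_n, y_n); k2 = f(t_n + h/2, y_n + (h/2)·k1); y_{n+1} = y_n + h·k2.
t=0.000000, y=1.030000:
  k1 = f(0.000000, 1.030000) = 1.318400
  k2 = f(0.135000, 1.207984) = 1.680810
  y ← 1.030000 + 0.27·1.680810 = 1.483819
y(0.27) ≈ 1.4838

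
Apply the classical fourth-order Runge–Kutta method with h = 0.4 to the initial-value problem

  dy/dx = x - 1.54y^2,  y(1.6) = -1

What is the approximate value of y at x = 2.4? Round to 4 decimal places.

-0.1708

RK4: k1 = f(x_n, y_n); k2 = f(x_n + h/2, y_n + (h/2)·k1); k3 = f(x_n + h/2, y_n + (h/2)·k2); k4 = f(x_n + h, y_n + h·k3); y_{n+1} = y_n + (h/6)·(k1 + 2k2 + 2k3 + k4).
x=1.600000, y=-1.000000:
  k1 = f(1.600000, -1.000000) = 0.060000
  k2 = f(1.800000, -0.988000) = 0.296738
  k3 = f(1.800000, -0.940652) = 0.437367
  k4 = f(2.000000, -0.825053) = 0.951702
  y ← -1.000000 + (0.4/6)·(k1 + 2k2 + 2k3 + k4) = -0.834673
x=2.000000, y=-0.834673:
  k1 = f(2.000000, -0.834673) = 0.927115
  k2 = f(2.200000, -0.649249) = 1.550852
  k3 = f(2.200000, -0.524502) = 1.776342
  k4 = f(2.400000, -0.124136) = 2.376269
  y ← -0.834673 + (0.4/6)·(k1 + 2k2 + 2k3 + k4) = -0.170821
y(2.4) ≈ -0.1708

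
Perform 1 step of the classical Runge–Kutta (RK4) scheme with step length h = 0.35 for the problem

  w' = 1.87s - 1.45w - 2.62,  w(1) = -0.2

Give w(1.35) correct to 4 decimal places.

-0.2286

RK4: k1 = f(s_n, w_n); k2 = f(s_n + h/2, w_n + (h/2)·k1); k3 = f(s_n + h/2, w_n + (h/2)·k2); k4 = f(s_n + h, w_n + h·k3); w_{n+1} = w_n + (h/6)·(k1 + 2k2 + 2k3 + k4).
s=1.000000, w=-0.200000:
  k1 = f(1.000000, -0.200000) = -0.460000
  k2 = f(1.175000, -0.280500) = -0.016025
  k3 = f(1.175000, -0.202804) = -0.128684
  k4 = f(1.350000, -0.245039) = 0.259807
  w ← -0.200000 + (0.35/6)·(k1 + 2k2 + 2k3 + k4) = -0.228561
w(1.35) ≈ -0.2286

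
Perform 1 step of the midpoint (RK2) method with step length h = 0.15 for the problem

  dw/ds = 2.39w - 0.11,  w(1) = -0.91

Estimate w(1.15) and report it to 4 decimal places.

-1.3142

Midpoint: k1 = f(s_n, w_n); k2 = f(s_n + h/2, w_n + (h/2)·k1); w_{n+1} = w_n + h·k2.
s=1.000000, w=-0.910000:
  k1 = f(1.000000, -0.910000) = -2.284900
  k2 = f(1.075000, -1.081368) = -2.694468
  w ← -0.910000 + 0.15·(-2.694468) = -1.314170
w(1.15) ≈ -1.3142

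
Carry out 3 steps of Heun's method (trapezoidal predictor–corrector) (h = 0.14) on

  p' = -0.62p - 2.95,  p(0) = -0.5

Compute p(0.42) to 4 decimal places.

Heun: k1 = f(x_n, p_n); k2 = f(x_n + h, p_n + h·k1); p_{n+1} = p_n + (h/2)·(k1 + k2).
x=0.000000, p=-0.500000:
  k1 = f(0.000000, -0.500000) = -2.640000
  k2 = f(0.140000, -0.869600) = -2.410848
  p ← -0.500000 + (0.14/2)·(-2.640000 + (-2.410848)) = -0.853559
x=0.140000, p=-0.853559:
  k1 = f(0.140000, -0.853559) = -2.420793
  k2 = f(0.280000, -1.192470) = -2.210668
  p ← -0.853559 + (0.14/2)·(-2.420793 + (-2.210668)) = -1.177762
x=0.280000, p=-1.177762:
  k1 = f(0.280000, -1.177762) = -2.219788
  k2 = f(0.420000, -1.488532) = -2.027110
  p ← -1.177762 + (0.14/2)·(-2.219788 + (-2.027110)) = -1.475045
p(0.42) ≈ -1.4750

-1.4750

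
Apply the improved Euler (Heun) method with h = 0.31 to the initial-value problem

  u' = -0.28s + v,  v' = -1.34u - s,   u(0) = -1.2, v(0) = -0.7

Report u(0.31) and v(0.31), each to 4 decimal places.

Heun on (u,v): k1 = f(s_n, state_n); k2 = f(s_n + h, state_n + h·k1); state_{n+1} = state_n + (h/2)·(k1 + k2).
0.000000: (-1.200000, -0.700000)
  k1 = (-0.700000, 1.608000)
  predictor → (-1.417000, -0.201520)
  k2 = (-0.288320, 1.588780)
  → (-1.353190, -0.204499)
(u(0.31), v(0.31)) ≈ (-1.3532, -0.2045)

-1.3532, -0.2045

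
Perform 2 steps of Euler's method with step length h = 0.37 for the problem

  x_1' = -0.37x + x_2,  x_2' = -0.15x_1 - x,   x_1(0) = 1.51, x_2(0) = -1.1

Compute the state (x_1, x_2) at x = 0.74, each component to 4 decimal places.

0.6143, -1.3819

Euler on (x_1,x_2): x_1_{n+1} = x_1_n + h·x_1', x_2_{n+1} = x_2_n + h·x_2'.
0.000000: (1.510000, -1.100000); f=(-1.100000, -0.226500) → (1.103000, -1.183805)
0.370000: (1.103000, -1.183805); f=(-1.320705, -0.535450) → (0.614339, -1.381922)
(x_1(0.74), x_2(0.74)) ≈ (0.6143, -1.3819)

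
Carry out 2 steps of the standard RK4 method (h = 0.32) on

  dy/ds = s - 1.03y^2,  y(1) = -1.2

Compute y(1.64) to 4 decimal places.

RK4: k1 = f(s_n, y_n); k2 = f(s_n + h/2, y_n + (h/2)·k1); k3 = f(s_n + h/2, y_n + (h/2)·k2); k4 = f(s_n + h, y_n + h·k3); y_{n+1} = y_n + (h/6)·(k1 + 2k2 + 2k3 + k4).
s=1.000000, y=-1.200000:
  k1 = f(1.000000, -1.200000) = -0.483200
  k2 = f(1.160000, -1.277312) = -0.520472
  k3 = f(1.160000, -1.283275) = -0.536200
  k4 = f(1.320000, -1.371584) = -0.617680
  y ← -1.200000 + (0.32/6)·(k1 + 2k2 + 2k3 + k4) = -1.371425
s=1.320000, y=-1.371425:
  k1 = f(1.320000, -1.371425) = -0.617231
  k2 = f(1.480000, -1.470182) = -0.746279
  k3 = f(1.480000, -1.490830) = -0.809251
  k4 = f(1.640000, -1.630385) = -1.097902
  y ← -1.371425 + (0.32/6)·(k1 + 2k2 + 2k3 + k4) = -1.628822
y(1.64) ≈ -1.6288

-1.6288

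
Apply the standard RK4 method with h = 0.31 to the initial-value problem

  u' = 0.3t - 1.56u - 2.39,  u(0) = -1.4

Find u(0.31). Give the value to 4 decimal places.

-1.4382

RK4: k1 = f(t_n, u_n); k2 = f(t_n + h/2, u_n + (h/2)·k1); k3 = f(t_n + h/2, u_n + (h/2)·k2); k4 = f(t_n + h, u_n + h·k3); u_{n+1} = u_n + (h/6)·(k1 + 2k2 + 2k3 + k4).
t=0.000000, u=-1.400000:
  k1 = f(0.000000, -1.400000) = -0.206000
  k2 = f(0.155000, -1.431930) = -0.109689
  k3 = f(0.155000, -1.417002) = -0.132977
  k4 = f(0.310000, -1.441223) = -0.048692
  u ← -1.400000 + (0.31/6)·(k1 + 2k2 + 2k3 + k4) = -1.438235
u(0.31) ≈ -1.4382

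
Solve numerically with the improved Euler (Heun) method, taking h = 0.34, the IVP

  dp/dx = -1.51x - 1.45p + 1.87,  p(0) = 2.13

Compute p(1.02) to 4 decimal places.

0.9760

Heun: k1 = f(x_n, p_n); k2 = f(x_n + h, p_n + h·k1); p_{n+1} = p_n + (h/2)·(k1 + k2).
x=0.000000, p=2.130000:
  k1 = f(0.000000, 2.130000) = -1.218500
  k2 = f(0.340000, 1.715710) = -1.131180
  p ← 2.130000 + (0.34/2)·(-1.218500 + (-1.131180)) = 1.730554
x=0.340000, p=1.730554:
  k1 = f(0.340000, 1.730554) = -1.152704
  k2 = f(0.680000, 1.338635) = -1.097821
  p ← 1.730554 + (0.34/2)·(-1.152704 + (-1.097821)) = 1.347965
x=0.680000, p=1.347965:
  k1 = f(0.680000, 1.347965) = -1.111350
  k2 = f(1.020000, 0.970106) = -1.076854
  p ← 1.347965 + (0.34/2)·(-1.111350 + (-1.076854)) = 0.975971
p(1.02) ≈ 0.9760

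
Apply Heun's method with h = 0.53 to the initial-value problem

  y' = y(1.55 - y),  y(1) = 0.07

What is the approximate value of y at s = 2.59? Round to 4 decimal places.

0.5164

Heun: k1 = f(s_n, y_n); k2 = f(s_n + h, y_n + h·k1); y_{n+1} = y_n + (h/2)·(k1 + k2).
s=1.000000, y=0.070000:
  k1 = f(1.000000, 0.070000) = 0.103600
  k2 = f(1.530000, 0.124908) = 0.178005
  y ← 0.070000 + (0.53/2)·(0.103600 + 0.178005) = 0.144625
s=1.530000, y=0.144625:
  k1 = f(1.530000, 0.144625) = 0.203253
  k2 = f(2.060000, 0.252349) = 0.327461
  y ← 0.144625 + (0.53/2)·(0.203253 + 0.327461) = 0.285265
s=2.060000, y=0.285265:
  k1 = f(2.060000, 0.285265) = 0.360784
  k2 = f(2.590000, 0.476480) = 0.511511
  y ← 0.285265 + (0.53/2)·(0.360784 + 0.511511) = 0.516423
y(2.59) ≈ 0.5164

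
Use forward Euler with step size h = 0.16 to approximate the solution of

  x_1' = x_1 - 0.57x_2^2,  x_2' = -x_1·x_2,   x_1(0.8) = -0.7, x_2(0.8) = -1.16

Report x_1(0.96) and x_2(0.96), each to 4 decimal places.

Euler on (x_1,x_2): x_1_{n+1} = x_1_n + h·x_1', x_2_{n+1} = x_2_n + h·x_2'.
0.800000: (-0.700000, -1.160000); f=(-1.466992, -0.812000) → (-0.934719, -1.289920)
(x_1(0.96), x_2(0.96)) ≈ (-0.9347, -1.2899)

-0.9347, -1.2899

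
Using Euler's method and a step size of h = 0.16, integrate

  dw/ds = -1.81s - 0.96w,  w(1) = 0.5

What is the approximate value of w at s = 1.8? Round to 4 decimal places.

-1.2467

Euler: w_{n+1} = w_n + h·f(s_n, w_n).
s=1.000000, w=0.500000: f=-2.290000 → w ← 0.500000 + 0.16·(-2.290000) = 0.133600
s=1.160000, w=0.133600: f=-2.227856 → w ← 0.133600 + 0.16·(-2.227856) = -0.222857
s=1.320000, w=-0.222857: f=-2.175257 → w ← -0.222857 + 0.16·(-2.175257) = -0.570898
s=1.480000, w=-0.570898: f=-2.130738 → w ← -0.570898 + 0.16·(-2.130738) = -0.911816
s=1.640000, w=-0.911816: f=-2.093056 → w ← -0.911816 + 0.16·(-2.093056) = -1.246705
w(1.8) ≈ -1.2467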